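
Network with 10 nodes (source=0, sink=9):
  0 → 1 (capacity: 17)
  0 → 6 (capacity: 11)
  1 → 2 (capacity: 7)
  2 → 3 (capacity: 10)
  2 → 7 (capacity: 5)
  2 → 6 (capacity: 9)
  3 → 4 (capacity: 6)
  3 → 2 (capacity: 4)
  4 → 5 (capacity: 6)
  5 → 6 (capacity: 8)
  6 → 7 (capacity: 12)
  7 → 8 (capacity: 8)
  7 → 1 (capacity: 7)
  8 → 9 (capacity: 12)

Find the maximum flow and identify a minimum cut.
Max flow = 8, Min cut edges: (7,8)

Maximum flow: 8
Minimum cut: (7,8)
Partition: S = [0, 1, 2, 3, 4, 5, 6, 7], T = [8, 9]

Max-flow min-cut theorem verified: both equal 8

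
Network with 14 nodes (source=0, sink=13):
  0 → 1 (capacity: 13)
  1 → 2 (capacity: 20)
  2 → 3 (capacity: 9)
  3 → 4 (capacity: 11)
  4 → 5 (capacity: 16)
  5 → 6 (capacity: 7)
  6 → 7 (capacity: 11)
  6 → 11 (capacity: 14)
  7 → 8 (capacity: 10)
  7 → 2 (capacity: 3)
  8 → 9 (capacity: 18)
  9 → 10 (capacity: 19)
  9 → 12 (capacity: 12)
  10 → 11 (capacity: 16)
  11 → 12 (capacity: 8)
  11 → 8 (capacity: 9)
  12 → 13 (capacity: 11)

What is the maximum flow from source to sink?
Maximum flow = 7

Max flow: 7

Flow assignment:
  0 → 1: 7/13
  1 → 2: 7/20
  2 → 3: 7/9
  3 → 4: 7/11
  4 → 5: 7/16
  5 → 6: 7/7
  6 → 11: 7/14
  11 → 12: 7/8
  12 → 13: 7/11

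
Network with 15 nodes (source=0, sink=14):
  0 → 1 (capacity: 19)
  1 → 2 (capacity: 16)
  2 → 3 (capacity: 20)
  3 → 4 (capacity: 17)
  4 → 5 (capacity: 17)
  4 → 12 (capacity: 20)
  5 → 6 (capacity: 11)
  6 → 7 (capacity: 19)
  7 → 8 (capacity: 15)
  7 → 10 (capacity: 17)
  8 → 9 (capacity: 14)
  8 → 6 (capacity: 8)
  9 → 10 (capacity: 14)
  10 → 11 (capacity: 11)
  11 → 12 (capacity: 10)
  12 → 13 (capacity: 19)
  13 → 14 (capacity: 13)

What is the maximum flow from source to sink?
Maximum flow = 13

Max flow: 13

Flow assignment:
  0 → 1: 13/19
  1 → 2: 13/16
  2 → 3: 13/20
  3 → 4: 13/17
  4 → 12: 13/20
  12 → 13: 13/19
  13 → 14: 13/13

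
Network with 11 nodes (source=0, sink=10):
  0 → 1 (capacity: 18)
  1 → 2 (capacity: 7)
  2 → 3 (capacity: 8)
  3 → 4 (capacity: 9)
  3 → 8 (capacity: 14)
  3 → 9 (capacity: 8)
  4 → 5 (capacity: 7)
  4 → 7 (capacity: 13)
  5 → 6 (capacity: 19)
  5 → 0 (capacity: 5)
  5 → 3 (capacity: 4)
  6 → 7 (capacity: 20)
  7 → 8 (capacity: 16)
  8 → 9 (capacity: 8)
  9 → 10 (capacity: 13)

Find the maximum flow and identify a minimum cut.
Max flow = 7, Min cut edges: (1,2)

Maximum flow: 7
Minimum cut: (1,2)
Partition: S = [0, 1], T = [2, 3, 4, 5, 6, 7, 8, 9, 10]

Max-flow min-cut theorem verified: both equal 7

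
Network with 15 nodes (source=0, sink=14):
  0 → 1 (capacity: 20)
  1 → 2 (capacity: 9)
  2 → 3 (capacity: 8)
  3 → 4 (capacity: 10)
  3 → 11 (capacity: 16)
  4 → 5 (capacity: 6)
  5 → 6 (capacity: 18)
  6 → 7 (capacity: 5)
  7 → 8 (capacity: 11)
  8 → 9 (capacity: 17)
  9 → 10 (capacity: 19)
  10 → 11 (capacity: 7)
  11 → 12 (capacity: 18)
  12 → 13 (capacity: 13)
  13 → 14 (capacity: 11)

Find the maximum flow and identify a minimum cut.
Max flow = 8, Min cut edges: (2,3)

Maximum flow: 8
Minimum cut: (2,3)
Partition: S = [0, 1, 2], T = [3, 4, 5, 6, 7, 8, 9, 10, 11, 12, 13, 14]

Max-flow min-cut theorem verified: both equal 8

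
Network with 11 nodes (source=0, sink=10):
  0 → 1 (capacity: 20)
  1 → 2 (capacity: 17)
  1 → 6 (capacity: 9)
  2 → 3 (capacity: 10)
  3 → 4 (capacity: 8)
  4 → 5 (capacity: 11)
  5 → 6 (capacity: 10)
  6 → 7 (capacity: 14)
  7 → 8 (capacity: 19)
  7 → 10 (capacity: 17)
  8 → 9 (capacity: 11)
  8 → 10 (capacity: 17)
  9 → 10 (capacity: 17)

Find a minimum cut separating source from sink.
Min cut value = 14, edges: (6,7)

Min cut value: 14
Partition: S = [0, 1, 2, 3, 4, 5, 6], T = [7, 8, 9, 10]
Cut edges: (6,7)

By max-flow min-cut theorem, max flow = min cut = 14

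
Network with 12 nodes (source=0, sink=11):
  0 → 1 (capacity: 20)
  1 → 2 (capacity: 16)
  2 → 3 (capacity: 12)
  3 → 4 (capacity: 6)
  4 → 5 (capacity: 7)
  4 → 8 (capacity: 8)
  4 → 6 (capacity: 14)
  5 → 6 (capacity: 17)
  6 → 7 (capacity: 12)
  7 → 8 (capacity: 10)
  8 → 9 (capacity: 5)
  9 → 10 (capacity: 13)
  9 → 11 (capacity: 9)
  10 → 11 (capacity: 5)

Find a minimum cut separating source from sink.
Min cut value = 5, edges: (8,9)

Min cut value: 5
Partition: S = [0, 1, 2, 3, 4, 5, 6, 7, 8], T = [9, 10, 11]
Cut edges: (8,9)

By max-flow min-cut theorem, max flow = min cut = 5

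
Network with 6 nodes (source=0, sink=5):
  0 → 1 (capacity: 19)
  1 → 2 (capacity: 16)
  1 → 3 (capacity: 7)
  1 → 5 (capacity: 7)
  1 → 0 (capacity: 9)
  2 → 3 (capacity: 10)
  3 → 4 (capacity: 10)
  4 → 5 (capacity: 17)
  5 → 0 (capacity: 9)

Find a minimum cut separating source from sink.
Min cut value = 17, edges: (1,5), (3,4)

Min cut value: 17
Partition: S = [0, 1, 2, 3], T = [4, 5]
Cut edges: (1,5), (3,4)

By max-flow min-cut theorem, max flow = min cut = 17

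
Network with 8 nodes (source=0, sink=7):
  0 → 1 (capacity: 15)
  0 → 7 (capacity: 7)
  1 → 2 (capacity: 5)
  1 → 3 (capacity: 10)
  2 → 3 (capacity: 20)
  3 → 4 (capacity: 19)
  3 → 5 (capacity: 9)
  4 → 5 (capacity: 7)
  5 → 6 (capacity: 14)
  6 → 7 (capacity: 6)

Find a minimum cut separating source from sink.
Min cut value = 13, edges: (0,7), (6,7)

Min cut value: 13
Partition: S = [0, 1, 2, 3, 4, 5, 6], T = [7]
Cut edges: (0,7), (6,7)

By max-flow min-cut theorem, max flow = min cut = 13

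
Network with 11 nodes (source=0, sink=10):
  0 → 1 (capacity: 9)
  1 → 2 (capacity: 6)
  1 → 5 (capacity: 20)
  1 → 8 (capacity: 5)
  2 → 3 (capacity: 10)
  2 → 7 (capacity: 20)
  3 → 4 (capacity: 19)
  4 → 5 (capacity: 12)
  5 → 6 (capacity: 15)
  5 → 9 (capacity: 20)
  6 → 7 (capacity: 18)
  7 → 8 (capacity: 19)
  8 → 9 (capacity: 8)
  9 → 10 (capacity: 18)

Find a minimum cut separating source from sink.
Min cut value = 9, edges: (0,1)

Min cut value: 9
Partition: S = [0], T = [1, 2, 3, 4, 5, 6, 7, 8, 9, 10]
Cut edges: (0,1)

By max-flow min-cut theorem, max flow = min cut = 9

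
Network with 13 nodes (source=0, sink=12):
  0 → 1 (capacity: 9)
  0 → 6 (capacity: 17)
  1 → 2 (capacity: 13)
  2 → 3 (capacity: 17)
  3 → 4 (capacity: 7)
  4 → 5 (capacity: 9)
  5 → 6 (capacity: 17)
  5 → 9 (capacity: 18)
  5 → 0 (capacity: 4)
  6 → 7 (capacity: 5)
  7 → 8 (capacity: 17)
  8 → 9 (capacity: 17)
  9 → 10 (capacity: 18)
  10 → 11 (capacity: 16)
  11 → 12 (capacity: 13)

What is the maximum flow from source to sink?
Maximum flow = 12

Max flow: 12

Flow assignment:
  0 → 1: 7/9
  0 → 6: 5/17
  1 → 2: 7/13
  2 → 3: 7/17
  3 → 4: 7/7
  4 → 5: 7/9
  5 → 9: 7/18
  6 → 7: 5/5
  7 → 8: 5/17
  8 → 9: 5/17
  9 → 10: 12/18
  10 → 11: 12/16
  11 → 12: 12/13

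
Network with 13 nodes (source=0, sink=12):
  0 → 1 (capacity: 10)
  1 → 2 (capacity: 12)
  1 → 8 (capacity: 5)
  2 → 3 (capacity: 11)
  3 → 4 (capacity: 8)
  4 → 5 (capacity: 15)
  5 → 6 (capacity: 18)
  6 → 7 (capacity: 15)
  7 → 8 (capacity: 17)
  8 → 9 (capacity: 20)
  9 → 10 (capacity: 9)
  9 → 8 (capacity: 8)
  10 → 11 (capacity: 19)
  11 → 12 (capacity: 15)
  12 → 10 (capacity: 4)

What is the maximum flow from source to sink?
Maximum flow = 9

Max flow: 9

Flow assignment:
  0 → 1: 9/10
  1 → 2: 5/12
  1 → 8: 4/5
  2 → 3: 5/11
  3 → 4: 5/8
  4 → 5: 5/15
  5 → 6: 5/18
  6 → 7: 5/15
  7 → 8: 5/17
  8 → 9: 9/20
  9 → 10: 9/9
  10 → 11: 9/19
  11 → 12: 9/15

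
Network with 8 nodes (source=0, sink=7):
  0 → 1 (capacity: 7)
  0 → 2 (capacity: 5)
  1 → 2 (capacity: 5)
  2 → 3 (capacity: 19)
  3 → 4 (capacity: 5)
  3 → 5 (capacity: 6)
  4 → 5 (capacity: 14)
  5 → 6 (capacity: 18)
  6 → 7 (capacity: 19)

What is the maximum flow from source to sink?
Maximum flow = 10

Max flow: 10

Flow assignment:
  0 → 1: 5/7
  0 → 2: 5/5
  1 → 2: 5/5
  2 → 3: 10/19
  3 → 4: 4/5
  3 → 5: 6/6
  4 → 5: 4/14
  5 → 6: 10/18
  6 → 7: 10/19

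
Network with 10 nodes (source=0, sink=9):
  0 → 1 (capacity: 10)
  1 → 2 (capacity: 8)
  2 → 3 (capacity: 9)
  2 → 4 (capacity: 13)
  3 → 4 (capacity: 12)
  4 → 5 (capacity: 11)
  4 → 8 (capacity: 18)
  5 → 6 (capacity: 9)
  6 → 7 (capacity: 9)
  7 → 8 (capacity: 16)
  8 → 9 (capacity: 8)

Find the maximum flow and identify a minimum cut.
Max flow = 8, Min cut edges: (8,9)

Maximum flow: 8
Minimum cut: (8,9)
Partition: S = [0, 1, 2, 3, 4, 5, 6, 7, 8], T = [9]

Max-flow min-cut theorem verified: both equal 8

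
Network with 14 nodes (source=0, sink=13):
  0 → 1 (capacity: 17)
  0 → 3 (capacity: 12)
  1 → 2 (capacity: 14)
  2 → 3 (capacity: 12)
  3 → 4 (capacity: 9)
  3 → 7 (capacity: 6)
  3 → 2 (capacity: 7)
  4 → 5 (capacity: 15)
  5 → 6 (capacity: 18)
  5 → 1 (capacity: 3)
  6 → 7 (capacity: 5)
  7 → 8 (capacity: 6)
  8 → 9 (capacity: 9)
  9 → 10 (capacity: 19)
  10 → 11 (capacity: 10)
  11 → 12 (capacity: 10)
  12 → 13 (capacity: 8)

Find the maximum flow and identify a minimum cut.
Max flow = 6, Min cut edges: (7,8)

Maximum flow: 6
Minimum cut: (7,8)
Partition: S = [0, 1, 2, 3, 4, 5, 6, 7], T = [8, 9, 10, 11, 12, 13]

Max-flow min-cut theorem verified: both equal 6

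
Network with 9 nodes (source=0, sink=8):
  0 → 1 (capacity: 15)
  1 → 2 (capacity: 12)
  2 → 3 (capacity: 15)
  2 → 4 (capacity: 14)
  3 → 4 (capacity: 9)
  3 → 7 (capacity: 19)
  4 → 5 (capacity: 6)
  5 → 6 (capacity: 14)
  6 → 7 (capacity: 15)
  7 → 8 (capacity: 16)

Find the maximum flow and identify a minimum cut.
Max flow = 12, Min cut edges: (1,2)

Maximum flow: 12
Minimum cut: (1,2)
Partition: S = [0, 1], T = [2, 3, 4, 5, 6, 7, 8]

Max-flow min-cut theorem verified: both equal 12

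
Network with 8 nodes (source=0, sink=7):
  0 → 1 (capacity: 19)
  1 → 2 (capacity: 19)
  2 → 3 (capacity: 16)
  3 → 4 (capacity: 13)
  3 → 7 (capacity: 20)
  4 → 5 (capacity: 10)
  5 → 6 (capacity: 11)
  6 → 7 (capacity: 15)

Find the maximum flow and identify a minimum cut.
Max flow = 16, Min cut edges: (2,3)

Maximum flow: 16
Minimum cut: (2,3)
Partition: S = [0, 1, 2], T = [3, 4, 5, 6, 7]

Max-flow min-cut theorem verified: both equal 16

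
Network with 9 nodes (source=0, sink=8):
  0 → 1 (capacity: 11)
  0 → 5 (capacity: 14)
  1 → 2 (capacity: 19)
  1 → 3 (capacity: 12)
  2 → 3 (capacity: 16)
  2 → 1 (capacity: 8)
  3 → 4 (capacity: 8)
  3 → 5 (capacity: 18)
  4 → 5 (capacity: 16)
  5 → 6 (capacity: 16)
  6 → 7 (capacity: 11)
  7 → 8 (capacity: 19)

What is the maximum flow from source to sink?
Maximum flow = 11

Max flow: 11

Flow assignment:
  0 → 1: 11/11
  1 → 3: 11/12
  3 → 5: 11/18
  5 → 6: 11/16
  6 → 7: 11/11
  7 → 8: 11/19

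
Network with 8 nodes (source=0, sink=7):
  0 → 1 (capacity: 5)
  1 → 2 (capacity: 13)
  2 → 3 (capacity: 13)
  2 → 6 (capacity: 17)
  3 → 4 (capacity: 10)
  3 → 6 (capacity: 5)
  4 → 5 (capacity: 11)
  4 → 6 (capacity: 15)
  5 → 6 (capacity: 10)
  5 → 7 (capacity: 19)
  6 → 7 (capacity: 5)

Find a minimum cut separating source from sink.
Min cut value = 5, edges: (0,1)

Min cut value: 5
Partition: S = [0], T = [1, 2, 3, 4, 5, 6, 7]
Cut edges: (0,1)

By max-flow min-cut theorem, max flow = min cut = 5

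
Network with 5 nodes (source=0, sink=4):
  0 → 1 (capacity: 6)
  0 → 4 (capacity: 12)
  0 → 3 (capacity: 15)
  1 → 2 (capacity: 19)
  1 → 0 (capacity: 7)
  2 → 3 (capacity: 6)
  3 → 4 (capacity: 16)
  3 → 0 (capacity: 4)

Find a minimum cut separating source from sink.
Min cut value = 28, edges: (0,4), (3,4)

Min cut value: 28
Partition: S = [0, 1, 2, 3], T = [4]
Cut edges: (0,4), (3,4)

By max-flow min-cut theorem, max flow = min cut = 28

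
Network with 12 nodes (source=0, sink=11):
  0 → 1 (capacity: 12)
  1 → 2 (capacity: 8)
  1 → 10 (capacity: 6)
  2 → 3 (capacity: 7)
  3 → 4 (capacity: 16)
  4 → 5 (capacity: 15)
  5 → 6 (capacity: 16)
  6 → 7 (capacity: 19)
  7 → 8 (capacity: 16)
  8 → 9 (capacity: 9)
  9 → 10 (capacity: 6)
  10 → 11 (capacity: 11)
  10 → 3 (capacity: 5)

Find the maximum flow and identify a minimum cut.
Max flow = 11, Min cut edges: (10,11)

Maximum flow: 11
Minimum cut: (10,11)
Partition: S = [0, 1, 2, 3, 4, 5, 6, 7, 8, 9, 10], T = [11]

Max-flow min-cut theorem verified: both equal 11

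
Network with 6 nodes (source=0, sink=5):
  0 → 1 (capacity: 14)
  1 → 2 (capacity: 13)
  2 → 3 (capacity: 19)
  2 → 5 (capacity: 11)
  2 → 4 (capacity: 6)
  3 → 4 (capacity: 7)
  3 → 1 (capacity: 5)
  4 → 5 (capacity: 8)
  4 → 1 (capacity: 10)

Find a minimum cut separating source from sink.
Min cut value = 13, edges: (1,2)

Min cut value: 13
Partition: S = [0, 1], T = [2, 3, 4, 5]
Cut edges: (1,2)

By max-flow min-cut theorem, max flow = min cut = 13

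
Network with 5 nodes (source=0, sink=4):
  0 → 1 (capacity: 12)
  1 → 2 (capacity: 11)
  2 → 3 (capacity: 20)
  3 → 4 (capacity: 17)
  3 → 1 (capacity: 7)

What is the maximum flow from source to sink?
Maximum flow = 11

Max flow: 11

Flow assignment:
  0 → 1: 11/12
  1 → 2: 11/11
  2 → 3: 11/20
  3 → 4: 11/17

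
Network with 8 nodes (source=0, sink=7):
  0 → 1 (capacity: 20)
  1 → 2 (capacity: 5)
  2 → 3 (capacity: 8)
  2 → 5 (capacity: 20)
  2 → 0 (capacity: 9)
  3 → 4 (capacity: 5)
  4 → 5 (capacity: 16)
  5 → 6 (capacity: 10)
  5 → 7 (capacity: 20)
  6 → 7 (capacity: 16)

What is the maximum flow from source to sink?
Maximum flow = 5

Max flow: 5

Flow assignment:
  0 → 1: 5/20
  1 → 2: 5/5
  2 → 5: 5/20
  5 → 7: 5/20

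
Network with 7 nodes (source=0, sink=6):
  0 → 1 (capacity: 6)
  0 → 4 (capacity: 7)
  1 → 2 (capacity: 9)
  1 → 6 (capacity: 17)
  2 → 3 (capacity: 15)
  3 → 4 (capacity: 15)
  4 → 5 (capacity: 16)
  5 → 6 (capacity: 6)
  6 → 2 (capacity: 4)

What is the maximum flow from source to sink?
Maximum flow = 12

Max flow: 12

Flow assignment:
  0 → 1: 6/6
  0 → 4: 6/7
  1 → 6: 6/17
  4 → 5: 6/16
  5 → 6: 6/6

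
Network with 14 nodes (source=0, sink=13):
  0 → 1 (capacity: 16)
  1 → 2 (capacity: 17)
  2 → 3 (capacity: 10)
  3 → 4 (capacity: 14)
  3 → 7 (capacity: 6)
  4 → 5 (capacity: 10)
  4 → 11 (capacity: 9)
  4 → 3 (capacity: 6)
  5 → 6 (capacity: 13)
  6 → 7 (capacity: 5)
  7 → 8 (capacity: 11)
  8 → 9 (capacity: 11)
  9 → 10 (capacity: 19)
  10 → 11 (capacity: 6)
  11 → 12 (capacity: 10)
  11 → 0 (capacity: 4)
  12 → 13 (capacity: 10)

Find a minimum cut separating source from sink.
Min cut value = 10, edges: (12,13)

Min cut value: 10
Partition: S = [0, 1, 2, 3, 4, 5, 6, 7, 8, 9, 10, 11, 12], T = [13]
Cut edges: (12,13)

By max-flow min-cut theorem, max flow = min cut = 10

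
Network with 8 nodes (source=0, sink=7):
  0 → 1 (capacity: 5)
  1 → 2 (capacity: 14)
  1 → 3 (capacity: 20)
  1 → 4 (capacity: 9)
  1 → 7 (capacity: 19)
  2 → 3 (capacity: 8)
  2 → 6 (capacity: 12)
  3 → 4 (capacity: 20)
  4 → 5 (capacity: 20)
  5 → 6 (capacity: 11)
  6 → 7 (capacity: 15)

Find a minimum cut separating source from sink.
Min cut value = 5, edges: (0,1)

Min cut value: 5
Partition: S = [0], T = [1, 2, 3, 4, 5, 6, 7]
Cut edges: (0,1)

By max-flow min-cut theorem, max flow = min cut = 5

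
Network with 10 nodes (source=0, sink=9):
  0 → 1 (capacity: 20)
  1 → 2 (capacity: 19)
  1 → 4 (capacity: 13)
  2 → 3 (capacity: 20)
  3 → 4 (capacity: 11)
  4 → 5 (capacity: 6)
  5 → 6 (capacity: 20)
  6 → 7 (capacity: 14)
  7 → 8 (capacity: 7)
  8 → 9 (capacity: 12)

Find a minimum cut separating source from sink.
Min cut value = 6, edges: (4,5)

Min cut value: 6
Partition: S = [0, 1, 2, 3, 4], T = [5, 6, 7, 8, 9]
Cut edges: (4,5)

By max-flow min-cut theorem, max flow = min cut = 6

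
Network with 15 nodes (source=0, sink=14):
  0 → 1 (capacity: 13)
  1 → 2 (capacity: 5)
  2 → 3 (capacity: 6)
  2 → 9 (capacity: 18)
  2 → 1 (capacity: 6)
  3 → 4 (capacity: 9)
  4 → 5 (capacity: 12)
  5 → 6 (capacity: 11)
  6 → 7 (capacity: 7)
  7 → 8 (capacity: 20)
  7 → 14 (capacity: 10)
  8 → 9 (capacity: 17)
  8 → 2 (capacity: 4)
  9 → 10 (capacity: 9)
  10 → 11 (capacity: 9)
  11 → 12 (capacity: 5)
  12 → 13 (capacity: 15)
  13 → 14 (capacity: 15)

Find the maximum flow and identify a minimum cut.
Max flow = 5, Min cut edges: (1,2)

Maximum flow: 5
Minimum cut: (1,2)
Partition: S = [0, 1], T = [2, 3, 4, 5, 6, 7, 8, 9, 10, 11, 12, 13, 14]

Max-flow min-cut theorem verified: both equal 5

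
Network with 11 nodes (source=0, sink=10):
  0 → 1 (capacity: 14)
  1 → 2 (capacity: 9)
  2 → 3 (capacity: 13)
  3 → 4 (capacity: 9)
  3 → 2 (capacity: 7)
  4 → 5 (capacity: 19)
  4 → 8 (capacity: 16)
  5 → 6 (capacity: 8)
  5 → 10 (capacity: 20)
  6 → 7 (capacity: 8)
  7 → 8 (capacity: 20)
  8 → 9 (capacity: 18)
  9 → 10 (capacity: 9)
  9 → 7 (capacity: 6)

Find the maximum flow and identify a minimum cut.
Max flow = 9, Min cut edges: (3,4)

Maximum flow: 9
Minimum cut: (3,4)
Partition: S = [0, 1, 2, 3], T = [4, 5, 6, 7, 8, 9, 10]

Max-flow min-cut theorem verified: both equal 9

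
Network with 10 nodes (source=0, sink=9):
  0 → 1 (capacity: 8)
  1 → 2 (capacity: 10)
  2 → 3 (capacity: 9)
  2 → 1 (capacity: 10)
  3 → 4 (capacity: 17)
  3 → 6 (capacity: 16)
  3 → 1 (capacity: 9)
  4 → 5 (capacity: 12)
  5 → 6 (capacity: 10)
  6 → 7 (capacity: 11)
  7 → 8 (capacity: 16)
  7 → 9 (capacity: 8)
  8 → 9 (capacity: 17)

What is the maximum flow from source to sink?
Maximum flow = 8

Max flow: 8

Flow assignment:
  0 → 1: 8/8
  1 → 2: 8/10
  2 → 3: 8/9
  3 → 6: 8/16
  6 → 7: 8/11
  7 → 9: 8/8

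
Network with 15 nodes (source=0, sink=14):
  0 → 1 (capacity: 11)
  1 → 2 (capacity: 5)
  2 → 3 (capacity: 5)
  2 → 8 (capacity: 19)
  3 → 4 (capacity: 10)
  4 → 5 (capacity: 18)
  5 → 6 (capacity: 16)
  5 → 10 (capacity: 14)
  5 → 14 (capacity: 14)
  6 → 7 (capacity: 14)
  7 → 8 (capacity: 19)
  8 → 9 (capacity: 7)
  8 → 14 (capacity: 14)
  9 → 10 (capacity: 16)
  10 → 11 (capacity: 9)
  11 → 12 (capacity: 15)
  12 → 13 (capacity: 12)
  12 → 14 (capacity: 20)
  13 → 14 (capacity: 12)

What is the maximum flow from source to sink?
Maximum flow = 5

Max flow: 5

Flow assignment:
  0 → 1: 5/11
  1 → 2: 5/5
  2 → 8: 5/19
  8 → 14: 5/14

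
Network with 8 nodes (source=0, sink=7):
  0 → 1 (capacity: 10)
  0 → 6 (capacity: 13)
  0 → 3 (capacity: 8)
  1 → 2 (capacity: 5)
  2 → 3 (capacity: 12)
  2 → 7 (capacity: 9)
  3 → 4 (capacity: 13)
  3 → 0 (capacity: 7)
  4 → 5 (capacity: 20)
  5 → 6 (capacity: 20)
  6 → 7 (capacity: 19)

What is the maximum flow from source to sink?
Maximum flow = 24

Max flow: 24

Flow assignment:
  0 → 1: 5/10
  0 → 6: 13/13
  0 → 3: 6/8
  1 → 2: 5/5
  2 → 7: 5/9
  3 → 4: 6/13
  4 → 5: 6/20
  5 → 6: 6/20
  6 → 7: 19/19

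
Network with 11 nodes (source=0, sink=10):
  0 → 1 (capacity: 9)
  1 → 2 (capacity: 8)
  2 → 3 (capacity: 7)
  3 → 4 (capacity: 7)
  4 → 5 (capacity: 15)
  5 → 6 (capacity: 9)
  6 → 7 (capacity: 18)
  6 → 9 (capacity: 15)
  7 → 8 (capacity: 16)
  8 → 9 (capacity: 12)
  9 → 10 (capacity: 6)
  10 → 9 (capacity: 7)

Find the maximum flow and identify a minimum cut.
Max flow = 6, Min cut edges: (9,10)

Maximum flow: 6
Minimum cut: (9,10)
Partition: S = [0, 1, 2, 3, 4, 5, 6, 7, 8, 9], T = [10]

Max-flow min-cut theorem verified: both equal 6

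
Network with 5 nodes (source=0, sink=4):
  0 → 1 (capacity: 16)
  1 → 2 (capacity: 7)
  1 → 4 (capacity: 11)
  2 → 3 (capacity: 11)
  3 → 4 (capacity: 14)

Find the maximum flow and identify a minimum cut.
Max flow = 16, Min cut edges: (0,1)

Maximum flow: 16
Minimum cut: (0,1)
Partition: S = [0], T = [1, 2, 3, 4]

Max-flow min-cut theorem verified: both equal 16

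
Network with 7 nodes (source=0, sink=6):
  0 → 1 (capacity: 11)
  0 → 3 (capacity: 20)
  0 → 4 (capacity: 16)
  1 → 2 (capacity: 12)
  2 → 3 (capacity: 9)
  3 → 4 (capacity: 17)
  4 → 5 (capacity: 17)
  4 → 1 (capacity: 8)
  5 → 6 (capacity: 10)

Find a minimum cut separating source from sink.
Min cut value = 10, edges: (5,6)

Min cut value: 10
Partition: S = [0, 1, 2, 3, 4, 5], T = [6]
Cut edges: (5,6)

By max-flow min-cut theorem, max flow = min cut = 10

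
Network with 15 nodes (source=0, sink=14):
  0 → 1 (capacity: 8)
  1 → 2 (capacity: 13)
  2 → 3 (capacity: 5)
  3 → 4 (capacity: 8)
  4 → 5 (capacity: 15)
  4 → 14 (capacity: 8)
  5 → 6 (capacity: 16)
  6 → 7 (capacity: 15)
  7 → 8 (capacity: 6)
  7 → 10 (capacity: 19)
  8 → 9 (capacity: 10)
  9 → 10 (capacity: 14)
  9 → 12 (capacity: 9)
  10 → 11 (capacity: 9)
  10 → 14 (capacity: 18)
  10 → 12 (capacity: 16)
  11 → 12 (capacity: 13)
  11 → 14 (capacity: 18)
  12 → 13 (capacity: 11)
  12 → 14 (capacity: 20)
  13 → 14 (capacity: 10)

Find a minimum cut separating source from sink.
Min cut value = 5, edges: (2,3)

Min cut value: 5
Partition: S = [0, 1, 2], T = [3, 4, 5, 6, 7, 8, 9, 10, 11, 12, 13, 14]
Cut edges: (2,3)

By max-flow min-cut theorem, max flow = min cut = 5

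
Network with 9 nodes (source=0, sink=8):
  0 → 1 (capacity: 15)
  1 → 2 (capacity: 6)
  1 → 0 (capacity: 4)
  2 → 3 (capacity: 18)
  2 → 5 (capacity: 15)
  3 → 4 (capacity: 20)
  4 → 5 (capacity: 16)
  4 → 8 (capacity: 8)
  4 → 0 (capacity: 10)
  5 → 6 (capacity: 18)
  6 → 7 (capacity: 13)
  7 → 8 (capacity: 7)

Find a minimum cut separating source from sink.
Min cut value = 6, edges: (1,2)

Min cut value: 6
Partition: S = [0, 1], T = [2, 3, 4, 5, 6, 7, 8]
Cut edges: (1,2)

By max-flow min-cut theorem, max flow = min cut = 6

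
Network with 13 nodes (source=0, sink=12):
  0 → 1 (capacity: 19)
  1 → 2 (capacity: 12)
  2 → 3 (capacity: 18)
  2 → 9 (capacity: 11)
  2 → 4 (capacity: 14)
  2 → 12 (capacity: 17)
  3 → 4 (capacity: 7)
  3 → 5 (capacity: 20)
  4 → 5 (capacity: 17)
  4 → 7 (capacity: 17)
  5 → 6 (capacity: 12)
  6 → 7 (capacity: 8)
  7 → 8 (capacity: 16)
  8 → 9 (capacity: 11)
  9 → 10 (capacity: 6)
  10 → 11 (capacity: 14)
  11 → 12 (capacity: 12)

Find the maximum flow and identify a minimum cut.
Max flow = 12, Min cut edges: (1,2)

Maximum flow: 12
Minimum cut: (1,2)
Partition: S = [0, 1], T = [2, 3, 4, 5, 6, 7, 8, 9, 10, 11, 12]

Max-flow min-cut theorem verified: both equal 12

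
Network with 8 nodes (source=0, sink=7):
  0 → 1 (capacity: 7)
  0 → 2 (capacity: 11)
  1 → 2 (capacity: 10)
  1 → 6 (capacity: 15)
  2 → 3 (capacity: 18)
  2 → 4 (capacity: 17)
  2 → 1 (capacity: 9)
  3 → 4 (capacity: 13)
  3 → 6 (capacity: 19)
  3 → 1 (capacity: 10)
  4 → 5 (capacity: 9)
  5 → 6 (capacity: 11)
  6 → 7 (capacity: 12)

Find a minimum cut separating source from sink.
Min cut value = 12, edges: (6,7)

Min cut value: 12
Partition: S = [0, 1, 2, 3, 4, 5, 6], T = [7]
Cut edges: (6,7)

By max-flow min-cut theorem, max flow = min cut = 12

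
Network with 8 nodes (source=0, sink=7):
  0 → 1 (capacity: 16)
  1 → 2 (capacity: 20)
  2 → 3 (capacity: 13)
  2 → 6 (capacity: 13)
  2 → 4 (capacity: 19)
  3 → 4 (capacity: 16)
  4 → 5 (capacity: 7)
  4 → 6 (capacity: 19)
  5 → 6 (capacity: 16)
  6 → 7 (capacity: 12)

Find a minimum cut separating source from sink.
Min cut value = 12, edges: (6,7)

Min cut value: 12
Partition: S = [0, 1, 2, 3, 4, 5, 6], T = [7]
Cut edges: (6,7)

By max-flow min-cut theorem, max flow = min cut = 12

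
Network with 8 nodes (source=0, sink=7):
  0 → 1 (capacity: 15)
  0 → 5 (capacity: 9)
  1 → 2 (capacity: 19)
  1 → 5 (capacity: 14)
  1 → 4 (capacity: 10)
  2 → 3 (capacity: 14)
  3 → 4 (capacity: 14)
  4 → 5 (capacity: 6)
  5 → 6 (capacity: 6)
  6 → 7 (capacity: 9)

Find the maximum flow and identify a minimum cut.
Max flow = 6, Min cut edges: (5,6)

Maximum flow: 6
Minimum cut: (5,6)
Partition: S = [0, 1, 2, 3, 4, 5], T = [6, 7]

Max-flow min-cut theorem verified: both equal 6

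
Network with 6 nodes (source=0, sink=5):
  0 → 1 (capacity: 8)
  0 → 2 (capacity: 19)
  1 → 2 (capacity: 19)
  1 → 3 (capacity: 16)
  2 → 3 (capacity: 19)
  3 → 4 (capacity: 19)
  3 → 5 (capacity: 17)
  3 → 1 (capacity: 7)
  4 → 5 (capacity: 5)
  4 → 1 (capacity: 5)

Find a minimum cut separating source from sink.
Min cut value = 22, edges: (3,5), (4,5)

Min cut value: 22
Partition: S = [0, 1, 2, 3, 4], T = [5]
Cut edges: (3,5), (4,5)

By max-flow min-cut theorem, max flow = min cut = 22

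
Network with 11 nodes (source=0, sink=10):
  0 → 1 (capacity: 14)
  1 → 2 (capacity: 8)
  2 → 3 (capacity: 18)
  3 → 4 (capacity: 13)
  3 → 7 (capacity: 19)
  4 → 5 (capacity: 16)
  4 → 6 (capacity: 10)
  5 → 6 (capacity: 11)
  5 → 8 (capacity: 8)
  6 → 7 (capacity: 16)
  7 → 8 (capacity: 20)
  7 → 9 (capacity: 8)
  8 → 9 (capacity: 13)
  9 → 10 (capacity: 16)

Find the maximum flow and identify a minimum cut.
Max flow = 8, Min cut edges: (1,2)

Maximum flow: 8
Minimum cut: (1,2)
Partition: S = [0, 1], T = [2, 3, 4, 5, 6, 7, 8, 9, 10]

Max-flow min-cut theorem verified: both equal 8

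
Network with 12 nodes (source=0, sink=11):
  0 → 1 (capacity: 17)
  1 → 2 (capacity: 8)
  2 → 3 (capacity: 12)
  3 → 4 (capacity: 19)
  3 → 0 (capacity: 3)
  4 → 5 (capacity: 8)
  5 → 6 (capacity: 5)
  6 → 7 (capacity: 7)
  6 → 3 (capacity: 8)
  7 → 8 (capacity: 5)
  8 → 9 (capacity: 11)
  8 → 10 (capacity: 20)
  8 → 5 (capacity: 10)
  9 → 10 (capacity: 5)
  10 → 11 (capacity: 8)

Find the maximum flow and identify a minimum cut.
Max flow = 5, Min cut edges: (7,8)

Maximum flow: 5
Minimum cut: (7,8)
Partition: S = [0, 1, 2, 3, 4, 5, 6, 7], T = [8, 9, 10, 11]

Max-flow min-cut theorem verified: both equal 5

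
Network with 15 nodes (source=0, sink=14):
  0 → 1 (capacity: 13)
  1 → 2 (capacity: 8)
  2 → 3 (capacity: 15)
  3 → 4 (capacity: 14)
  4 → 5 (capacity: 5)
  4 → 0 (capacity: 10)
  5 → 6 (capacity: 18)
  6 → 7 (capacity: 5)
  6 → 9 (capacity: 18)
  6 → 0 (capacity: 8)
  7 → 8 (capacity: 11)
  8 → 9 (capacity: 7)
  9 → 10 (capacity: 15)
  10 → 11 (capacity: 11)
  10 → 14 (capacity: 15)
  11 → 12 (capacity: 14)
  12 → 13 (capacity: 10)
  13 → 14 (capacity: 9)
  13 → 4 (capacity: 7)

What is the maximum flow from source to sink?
Maximum flow = 5

Max flow: 5

Flow assignment:
  0 → 1: 8/13
  1 → 2: 8/8
  2 → 3: 8/15
  3 → 4: 8/14
  4 → 5: 5/5
  4 → 0: 3/10
  5 → 6: 5/18
  6 → 9: 5/18
  9 → 10: 5/15
  10 → 14: 5/15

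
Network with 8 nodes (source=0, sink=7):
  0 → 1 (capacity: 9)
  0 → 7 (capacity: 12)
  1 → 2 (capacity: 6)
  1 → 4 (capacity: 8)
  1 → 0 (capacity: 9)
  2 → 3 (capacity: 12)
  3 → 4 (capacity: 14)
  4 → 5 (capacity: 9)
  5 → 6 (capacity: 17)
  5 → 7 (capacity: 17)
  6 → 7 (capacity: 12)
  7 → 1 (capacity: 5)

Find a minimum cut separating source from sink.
Min cut value = 21, edges: (0,7), (4,5)

Min cut value: 21
Partition: S = [0, 1, 2, 3, 4], T = [5, 6, 7]
Cut edges: (0,7), (4,5)

By max-flow min-cut theorem, max flow = min cut = 21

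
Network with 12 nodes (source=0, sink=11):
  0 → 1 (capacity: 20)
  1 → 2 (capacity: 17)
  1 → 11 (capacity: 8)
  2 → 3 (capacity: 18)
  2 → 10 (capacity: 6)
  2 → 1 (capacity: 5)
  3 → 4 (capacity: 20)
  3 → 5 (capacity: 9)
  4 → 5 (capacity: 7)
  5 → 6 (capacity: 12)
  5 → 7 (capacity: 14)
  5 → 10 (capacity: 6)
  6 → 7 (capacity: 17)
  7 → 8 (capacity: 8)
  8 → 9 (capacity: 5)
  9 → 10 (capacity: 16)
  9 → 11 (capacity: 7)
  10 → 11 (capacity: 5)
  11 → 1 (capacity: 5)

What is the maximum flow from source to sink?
Maximum flow = 18

Max flow: 18

Flow assignment:
  0 → 1: 18/20
  1 → 2: 10/17
  1 → 11: 8/8
  2 → 3: 7/18
  2 → 10: 3/6
  3 → 5: 7/9
  5 → 7: 5/14
  5 → 10: 2/6
  7 → 8: 5/8
  8 → 9: 5/5
  9 → 11: 5/7
  10 → 11: 5/5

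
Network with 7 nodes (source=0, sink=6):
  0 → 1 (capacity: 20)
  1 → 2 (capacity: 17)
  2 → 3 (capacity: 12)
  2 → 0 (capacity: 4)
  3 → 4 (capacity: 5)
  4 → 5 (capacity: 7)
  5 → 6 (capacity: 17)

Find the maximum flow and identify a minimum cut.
Max flow = 5, Min cut edges: (3,4)

Maximum flow: 5
Minimum cut: (3,4)
Partition: S = [0, 1, 2, 3], T = [4, 5, 6]

Max-flow min-cut theorem verified: both equal 5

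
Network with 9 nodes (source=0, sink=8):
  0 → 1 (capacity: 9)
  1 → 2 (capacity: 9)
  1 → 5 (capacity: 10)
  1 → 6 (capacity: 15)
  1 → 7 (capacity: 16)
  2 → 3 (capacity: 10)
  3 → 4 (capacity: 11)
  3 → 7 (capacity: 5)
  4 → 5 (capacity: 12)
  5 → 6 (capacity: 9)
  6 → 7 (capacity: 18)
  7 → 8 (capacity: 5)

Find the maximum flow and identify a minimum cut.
Max flow = 5, Min cut edges: (7,8)

Maximum flow: 5
Minimum cut: (7,8)
Partition: S = [0, 1, 2, 3, 4, 5, 6, 7], T = [8]

Max-flow min-cut theorem verified: both equal 5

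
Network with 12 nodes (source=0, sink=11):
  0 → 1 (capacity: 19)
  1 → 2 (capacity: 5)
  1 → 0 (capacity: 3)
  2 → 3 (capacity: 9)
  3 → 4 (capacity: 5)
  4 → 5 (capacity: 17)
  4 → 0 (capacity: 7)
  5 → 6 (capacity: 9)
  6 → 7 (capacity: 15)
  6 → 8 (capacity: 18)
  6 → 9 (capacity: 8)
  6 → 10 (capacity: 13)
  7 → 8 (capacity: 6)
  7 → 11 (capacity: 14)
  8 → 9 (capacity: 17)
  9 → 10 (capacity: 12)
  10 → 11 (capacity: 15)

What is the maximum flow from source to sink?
Maximum flow = 5

Max flow: 5

Flow assignment:
  0 → 1: 5/19
  1 → 2: 5/5
  2 → 3: 5/9
  3 → 4: 5/5
  4 → 5: 5/17
  5 → 6: 5/9
  6 → 7: 5/15
  7 → 11: 5/14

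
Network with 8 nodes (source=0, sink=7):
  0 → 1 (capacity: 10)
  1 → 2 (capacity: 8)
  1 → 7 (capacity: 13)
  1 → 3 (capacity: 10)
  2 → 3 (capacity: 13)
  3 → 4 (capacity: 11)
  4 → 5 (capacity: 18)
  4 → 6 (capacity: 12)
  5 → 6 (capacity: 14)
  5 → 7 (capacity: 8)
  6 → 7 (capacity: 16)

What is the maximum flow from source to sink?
Maximum flow = 10

Max flow: 10

Flow assignment:
  0 → 1: 10/10
  1 → 7: 10/13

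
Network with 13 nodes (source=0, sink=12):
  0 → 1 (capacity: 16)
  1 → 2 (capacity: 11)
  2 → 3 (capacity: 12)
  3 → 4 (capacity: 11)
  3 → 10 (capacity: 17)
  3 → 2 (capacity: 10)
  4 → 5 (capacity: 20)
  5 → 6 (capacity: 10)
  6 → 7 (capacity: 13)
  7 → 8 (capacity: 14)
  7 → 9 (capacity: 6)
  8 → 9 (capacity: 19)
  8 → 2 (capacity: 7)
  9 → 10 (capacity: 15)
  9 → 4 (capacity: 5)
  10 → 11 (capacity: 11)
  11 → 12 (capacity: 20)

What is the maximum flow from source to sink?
Maximum flow = 11

Max flow: 11

Flow assignment:
  0 → 1: 11/16
  1 → 2: 11/11
  2 → 3: 11/12
  3 → 10: 11/17
  10 → 11: 11/11
  11 → 12: 11/20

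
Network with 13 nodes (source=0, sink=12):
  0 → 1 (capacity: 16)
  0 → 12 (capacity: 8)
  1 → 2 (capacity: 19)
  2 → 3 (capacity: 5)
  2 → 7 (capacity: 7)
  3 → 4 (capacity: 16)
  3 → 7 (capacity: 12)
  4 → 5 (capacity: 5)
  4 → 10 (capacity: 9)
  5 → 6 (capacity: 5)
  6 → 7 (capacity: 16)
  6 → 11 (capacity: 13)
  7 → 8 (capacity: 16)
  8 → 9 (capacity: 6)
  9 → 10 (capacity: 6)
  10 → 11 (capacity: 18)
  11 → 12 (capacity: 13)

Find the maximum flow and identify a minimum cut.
Max flow = 19, Min cut edges: (0,12), (2,3), (9,10)

Maximum flow: 19
Minimum cut: (0,12), (2,3), (9,10)
Partition: S = [0, 1, 2, 7, 8, 9], T = [3, 4, 5, 6, 10, 11, 12]

Max-flow min-cut theorem verified: both equal 19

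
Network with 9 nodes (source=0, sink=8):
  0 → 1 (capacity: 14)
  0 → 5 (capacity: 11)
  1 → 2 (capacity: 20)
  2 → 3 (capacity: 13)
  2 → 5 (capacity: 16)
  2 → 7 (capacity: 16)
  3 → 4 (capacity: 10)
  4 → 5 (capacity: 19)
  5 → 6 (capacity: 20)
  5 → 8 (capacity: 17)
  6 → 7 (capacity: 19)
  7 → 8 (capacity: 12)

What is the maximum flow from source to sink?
Maximum flow = 25

Max flow: 25

Flow assignment:
  0 → 1: 14/14
  0 → 5: 11/11
  1 → 2: 14/20
  2 → 5: 6/16
  2 → 7: 8/16
  5 → 8: 17/17
  7 → 8: 8/12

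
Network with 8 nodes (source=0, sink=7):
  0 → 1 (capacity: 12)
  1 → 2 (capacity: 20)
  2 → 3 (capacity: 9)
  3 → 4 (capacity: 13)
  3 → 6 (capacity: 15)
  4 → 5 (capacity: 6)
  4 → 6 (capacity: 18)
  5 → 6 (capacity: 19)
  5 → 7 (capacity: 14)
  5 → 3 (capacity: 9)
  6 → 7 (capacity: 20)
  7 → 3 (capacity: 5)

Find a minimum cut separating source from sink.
Min cut value = 9, edges: (2,3)

Min cut value: 9
Partition: S = [0, 1, 2], T = [3, 4, 5, 6, 7]
Cut edges: (2,3)

By max-flow min-cut theorem, max flow = min cut = 9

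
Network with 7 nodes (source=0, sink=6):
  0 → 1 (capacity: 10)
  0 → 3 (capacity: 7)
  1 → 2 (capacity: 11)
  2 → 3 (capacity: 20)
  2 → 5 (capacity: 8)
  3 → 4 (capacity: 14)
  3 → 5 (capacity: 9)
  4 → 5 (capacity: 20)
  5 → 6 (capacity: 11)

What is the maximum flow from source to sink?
Maximum flow = 11

Max flow: 11

Flow assignment:
  0 → 1: 10/10
  0 → 3: 1/7
  1 → 2: 10/11
  2 → 3: 2/20
  2 → 5: 8/8
  3 → 5: 3/9
  5 → 6: 11/11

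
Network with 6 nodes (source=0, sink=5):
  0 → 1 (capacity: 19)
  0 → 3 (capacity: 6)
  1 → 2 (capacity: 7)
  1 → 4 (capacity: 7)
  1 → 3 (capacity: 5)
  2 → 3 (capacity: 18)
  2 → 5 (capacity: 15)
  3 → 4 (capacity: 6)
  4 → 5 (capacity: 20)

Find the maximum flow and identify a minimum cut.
Max flow = 20, Min cut edges: (1,2), (1,4), (3,4)

Maximum flow: 20
Minimum cut: (1,2), (1,4), (3,4)
Partition: S = [0, 1, 3], T = [2, 4, 5]

Max-flow min-cut theorem verified: both equal 20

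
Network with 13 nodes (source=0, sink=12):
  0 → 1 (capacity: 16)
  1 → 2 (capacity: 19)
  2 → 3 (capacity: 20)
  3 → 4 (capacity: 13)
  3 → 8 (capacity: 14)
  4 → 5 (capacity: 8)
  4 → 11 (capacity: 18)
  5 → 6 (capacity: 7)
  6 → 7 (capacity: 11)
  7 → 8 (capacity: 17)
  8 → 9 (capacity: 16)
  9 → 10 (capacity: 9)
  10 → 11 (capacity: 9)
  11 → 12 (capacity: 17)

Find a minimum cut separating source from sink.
Min cut value = 16, edges: (0,1)

Min cut value: 16
Partition: S = [0], T = [1, 2, 3, 4, 5, 6, 7, 8, 9, 10, 11, 12]
Cut edges: (0,1)

By max-flow min-cut theorem, max flow = min cut = 16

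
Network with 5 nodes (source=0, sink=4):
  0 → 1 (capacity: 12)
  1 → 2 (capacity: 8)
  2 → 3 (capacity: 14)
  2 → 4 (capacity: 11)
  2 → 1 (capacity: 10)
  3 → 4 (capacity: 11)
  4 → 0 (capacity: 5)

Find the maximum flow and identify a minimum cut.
Max flow = 8, Min cut edges: (1,2)

Maximum flow: 8
Minimum cut: (1,2)
Partition: S = [0, 1], T = [2, 3, 4]

Max-flow min-cut theorem verified: both equal 8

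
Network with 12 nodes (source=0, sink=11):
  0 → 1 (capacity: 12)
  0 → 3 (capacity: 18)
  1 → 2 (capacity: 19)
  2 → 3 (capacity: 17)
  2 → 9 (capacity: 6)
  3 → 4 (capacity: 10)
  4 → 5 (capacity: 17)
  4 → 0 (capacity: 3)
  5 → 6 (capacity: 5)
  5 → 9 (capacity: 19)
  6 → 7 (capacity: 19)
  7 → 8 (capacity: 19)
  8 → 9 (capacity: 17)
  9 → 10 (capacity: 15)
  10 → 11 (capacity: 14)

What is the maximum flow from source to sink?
Maximum flow = 14

Max flow: 14

Flow assignment:
  0 → 1: 6/12
  0 → 3: 10/18
  1 → 2: 6/19
  2 → 9: 6/6
  3 → 4: 10/10
  4 → 5: 8/17
  4 → 0: 2/3
  5 → 9: 8/19
  9 → 10: 14/15
  10 → 11: 14/14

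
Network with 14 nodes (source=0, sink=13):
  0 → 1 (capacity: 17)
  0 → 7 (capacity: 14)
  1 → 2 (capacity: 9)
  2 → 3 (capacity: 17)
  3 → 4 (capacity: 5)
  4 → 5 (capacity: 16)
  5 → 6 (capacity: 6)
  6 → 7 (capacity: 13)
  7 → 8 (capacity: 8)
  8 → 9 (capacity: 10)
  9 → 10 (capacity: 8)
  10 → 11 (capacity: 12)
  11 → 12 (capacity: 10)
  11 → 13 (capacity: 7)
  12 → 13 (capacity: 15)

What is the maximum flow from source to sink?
Maximum flow = 8

Max flow: 8

Flow assignment:
  0 → 1: 5/17
  0 → 7: 3/14
  1 → 2: 5/9
  2 → 3: 5/17
  3 → 4: 5/5
  4 → 5: 5/16
  5 → 6: 5/6
  6 → 7: 5/13
  7 → 8: 8/8
  8 → 9: 8/10
  9 → 10: 8/8
  10 → 11: 8/12
  11 → 12: 1/10
  11 → 13: 7/7
  12 → 13: 1/15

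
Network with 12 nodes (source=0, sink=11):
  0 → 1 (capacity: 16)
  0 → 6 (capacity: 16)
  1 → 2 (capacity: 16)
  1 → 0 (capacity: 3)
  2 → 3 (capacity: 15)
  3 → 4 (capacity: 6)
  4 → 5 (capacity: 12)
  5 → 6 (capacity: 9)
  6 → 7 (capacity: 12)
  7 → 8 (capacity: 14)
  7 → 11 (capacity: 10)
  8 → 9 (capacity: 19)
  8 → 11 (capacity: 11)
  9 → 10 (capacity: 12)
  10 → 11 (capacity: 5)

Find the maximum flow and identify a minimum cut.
Max flow = 12, Min cut edges: (6,7)

Maximum flow: 12
Minimum cut: (6,7)
Partition: S = [0, 1, 2, 3, 4, 5, 6], T = [7, 8, 9, 10, 11]

Max-flow min-cut theorem verified: both equal 12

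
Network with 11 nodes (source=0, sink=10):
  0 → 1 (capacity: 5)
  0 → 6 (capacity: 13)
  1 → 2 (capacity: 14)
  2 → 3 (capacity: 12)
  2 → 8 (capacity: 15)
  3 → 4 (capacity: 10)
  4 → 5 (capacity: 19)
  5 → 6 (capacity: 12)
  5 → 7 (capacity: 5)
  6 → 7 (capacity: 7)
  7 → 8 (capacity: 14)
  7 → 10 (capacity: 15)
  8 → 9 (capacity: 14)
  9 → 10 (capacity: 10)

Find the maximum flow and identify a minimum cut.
Max flow = 12, Min cut edges: (0,1), (6,7)

Maximum flow: 12
Minimum cut: (0,1), (6,7)
Partition: S = [0, 6], T = [1, 2, 3, 4, 5, 7, 8, 9, 10]

Max-flow min-cut theorem verified: both equal 12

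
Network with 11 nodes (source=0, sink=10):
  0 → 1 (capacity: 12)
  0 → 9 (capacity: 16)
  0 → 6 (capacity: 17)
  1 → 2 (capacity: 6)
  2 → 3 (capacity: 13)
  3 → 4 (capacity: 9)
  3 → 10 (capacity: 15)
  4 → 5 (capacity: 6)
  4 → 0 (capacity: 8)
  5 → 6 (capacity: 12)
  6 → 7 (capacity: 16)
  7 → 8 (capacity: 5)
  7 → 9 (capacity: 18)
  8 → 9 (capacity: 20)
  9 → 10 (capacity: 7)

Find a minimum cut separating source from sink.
Min cut value = 13, edges: (1,2), (9,10)

Min cut value: 13
Partition: S = [0, 1, 4, 5, 6, 7, 8, 9], T = [2, 3, 10]
Cut edges: (1,2), (9,10)

By max-flow min-cut theorem, max flow = min cut = 13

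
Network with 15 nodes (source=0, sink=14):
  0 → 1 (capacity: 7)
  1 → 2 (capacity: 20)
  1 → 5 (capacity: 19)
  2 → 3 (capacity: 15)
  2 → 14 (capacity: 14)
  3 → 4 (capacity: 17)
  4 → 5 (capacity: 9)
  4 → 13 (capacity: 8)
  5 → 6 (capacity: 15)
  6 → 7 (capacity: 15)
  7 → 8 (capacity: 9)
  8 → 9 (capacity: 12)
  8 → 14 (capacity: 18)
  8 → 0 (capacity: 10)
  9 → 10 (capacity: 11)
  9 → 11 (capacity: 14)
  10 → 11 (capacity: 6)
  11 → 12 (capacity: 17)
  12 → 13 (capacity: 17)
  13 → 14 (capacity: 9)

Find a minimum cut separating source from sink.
Min cut value = 7, edges: (0,1)

Min cut value: 7
Partition: S = [0], T = [1, 2, 3, 4, 5, 6, 7, 8, 9, 10, 11, 12, 13, 14]
Cut edges: (0,1)

By max-flow min-cut theorem, max flow = min cut = 7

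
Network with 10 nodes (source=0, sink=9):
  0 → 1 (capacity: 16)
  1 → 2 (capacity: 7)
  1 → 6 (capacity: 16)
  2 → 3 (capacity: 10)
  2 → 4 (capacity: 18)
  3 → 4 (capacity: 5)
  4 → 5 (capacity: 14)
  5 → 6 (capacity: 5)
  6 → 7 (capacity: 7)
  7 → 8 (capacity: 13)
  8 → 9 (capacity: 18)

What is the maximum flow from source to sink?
Maximum flow = 7

Max flow: 7

Flow assignment:
  0 → 1: 7/16
  1 → 6: 7/16
  6 → 7: 7/7
  7 → 8: 7/13
  8 → 9: 7/18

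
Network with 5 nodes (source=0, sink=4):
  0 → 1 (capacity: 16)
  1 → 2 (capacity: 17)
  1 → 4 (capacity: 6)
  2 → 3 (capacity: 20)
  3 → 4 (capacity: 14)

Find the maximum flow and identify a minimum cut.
Max flow = 16, Min cut edges: (0,1)

Maximum flow: 16
Minimum cut: (0,1)
Partition: S = [0], T = [1, 2, 3, 4]

Max-flow min-cut theorem verified: both equal 16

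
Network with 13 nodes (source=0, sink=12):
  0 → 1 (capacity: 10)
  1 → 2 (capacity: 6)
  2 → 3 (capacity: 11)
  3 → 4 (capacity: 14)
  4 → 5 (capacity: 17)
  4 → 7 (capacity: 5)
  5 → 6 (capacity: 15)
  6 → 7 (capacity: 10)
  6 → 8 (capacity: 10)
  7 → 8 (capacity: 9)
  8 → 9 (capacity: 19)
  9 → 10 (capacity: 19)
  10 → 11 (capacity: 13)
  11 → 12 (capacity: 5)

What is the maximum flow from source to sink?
Maximum flow = 5

Max flow: 5

Flow assignment:
  0 → 1: 5/10
  1 → 2: 5/6
  2 → 3: 5/11
  3 → 4: 5/14
  4 → 5: 1/17
  4 → 7: 4/5
  5 → 6: 1/15
  6 → 8: 1/10
  7 → 8: 4/9
  8 → 9: 5/19
  9 → 10: 5/19
  10 → 11: 5/13
  11 → 12: 5/5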